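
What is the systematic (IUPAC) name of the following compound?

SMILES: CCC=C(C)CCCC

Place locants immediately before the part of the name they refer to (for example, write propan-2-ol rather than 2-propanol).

Counting along the main chain through the multiple bond gives 8 carbons: the parent is octane.
A C=C double bond in the chain gives the infix -ene-.
The numbering direction is chosen so that numbering from this end puts the double bond at C-3 rather than C-5.
With this numbering: the double bond between C-3 and C-4; a methyl group at C-4.
The name is 4-methyloct-3-ene.

4-methyloct-3-ene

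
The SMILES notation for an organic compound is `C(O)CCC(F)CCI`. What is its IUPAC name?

4-fluoro-6-iodohexan-1-ol

The longest carbon chain that includes the –OH group has 6 carbons, so the parent hydride is hexane.
The principal characteristic group is an alcohol (–OH), named with the suffix -ol.
Number the chain so that numbering from this end puts the hydroxyl group at C-1 rather than C-6.
With this numbering: the hydroxyl at C-1; a fluoro group at C-4; an iodo group at C-6.
The substituents are ordered alphabetically, ignoring any di-/tri- multipliers.
Assembling the pieces gives 4-fluoro-6-iodohexan-1-ol.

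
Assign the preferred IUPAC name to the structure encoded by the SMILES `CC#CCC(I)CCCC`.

The longest chain bearing the multiple bond is 9 carbons long (nonane).
There is one C≡C triple bond, indicated by the ending -yne.
The numbering direction is chosen so that numbering from this end puts the triple bond at C-2 rather than C-7.
With this numbering: the triple bond between C-2 and C-3; an iodo group at C-5.
The name is 5-iodonon-2-yne.

5-iodonon-2-yne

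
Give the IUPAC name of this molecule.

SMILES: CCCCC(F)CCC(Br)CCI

3-bromo-6-fluoro-1-iododecane

The parent chain contains 10 carbons (decane).
Number the chain so that the substituent locant set {1,3,6} is lower than {5,8,10} at the first point of difference.
That gives a bromo group at C-3; a fluoro group at C-6; an iodo group at C-1.
The substituents are ordered alphabetically, ignoring any di-/tri- multipliers.
Assembling the pieces gives 3-bromo-6-fluoro-1-iododecane.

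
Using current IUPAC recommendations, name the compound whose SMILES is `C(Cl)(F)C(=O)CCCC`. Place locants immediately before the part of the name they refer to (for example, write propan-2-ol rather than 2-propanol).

1-chloro-1-fluorohexan-2-one

The longest chain bearing the carbonyl is 6 carbons long (hexane).
The highest-priority functional group is a ketone (C=O on an internal carbon), so the name ends in -one.
The numbering direction is chosen so that numbering from this end puts the carbonyl group at C-2 rather than C-5.
With this numbering: the carbonyl at C-2; a chloro group at C-1; a fluoro group at C-1.
The substituents are ordered alphabetically, ignoring any di-/tri- multipliers.
Assembling the pieces gives 1-chloro-1-fluorohexan-2-one.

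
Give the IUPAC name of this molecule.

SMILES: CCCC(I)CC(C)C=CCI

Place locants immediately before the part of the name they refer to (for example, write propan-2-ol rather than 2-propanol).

The longest carbon chain that includes the multiple bond has 9 carbons, so the parent hydride is nonane.
There is one C=C double bond, indicated by the ending -ene.
Choose the numbering such that numbering from this end puts the double bond at C-2 rather than C-7.
This places the double bond between C-2 and C-3; iodo groups at C-1 and C-6; a methyl group at C-4.
Substituent prefixes are cited in alphabetical order (multiplying prefixes like di-/tri- are ignored for ordering).
Assembling the pieces gives 1,6-diiodo-4-methylnon-2-ene.

1,6-diiodo-4-methylnon-2-ene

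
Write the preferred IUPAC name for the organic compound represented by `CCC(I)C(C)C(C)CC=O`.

5-iodo-3,4-dimethylheptanal

The longest carbon chain that includes the –CHO group has 7 carbons, so the parent hydride is heptane.
The highest-priority functional group is an aldehyde (terminal –CHO), so the name ends in -al.
The numbering direction is chosen so that the aldehyde carbon is C-1 by definition.
This places an iodo group at C-5; methyl groups at C-3 and C-4.
The substituents are ordered alphabetically, ignoring any di-/tri- multipliers.
The name is 5-iodo-3,4-dimethylheptanal.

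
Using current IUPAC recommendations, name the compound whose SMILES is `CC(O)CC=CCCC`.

The longest chain bearing the –OH group and the multiple bond is 8 carbons long (octane).
An alcohol (–OH) is the principal characteristic group, giving the suffix -ol.
A C=C double bond in the chain gives the infix -ene-.
Number the chain so that numbering from this end puts the hydroxyl group at C-2 rather than C-7.
That gives the hydroxyl at C-2; the double bond between C-4 and C-5.
Putting it together: oct-4-en-2-ol.

oct-4-en-2-ol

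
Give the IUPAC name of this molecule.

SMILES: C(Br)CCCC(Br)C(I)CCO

The longest chain bearing the –OH group is 8 carbons long (octane).
An alcohol (–OH) is the principal characteristic group, giving the suffix -ol.
Number the chain so that numbering from this end puts the hydroxyl group at C-1 rather than C-8.
This places the hydroxyl at C-1; bromo groups at C-4 and C-8; an iodo group at C-3.
Substituent prefixes are cited in alphabetical order (multiplying prefixes like di-/tri- are ignored for ordering).
Assembling the pieces gives 4,8-dibromo-3-iodooctan-1-ol.

4,8-dibromo-3-iodooctan-1-ol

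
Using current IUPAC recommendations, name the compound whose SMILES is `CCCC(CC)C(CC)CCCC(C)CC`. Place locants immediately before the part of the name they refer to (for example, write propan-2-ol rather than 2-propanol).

7,8-diethyl-3-methylundecane

The longest continuous carbon chain has 11 atoms, so the parent hydride is undecane.
Choose the numbering such that the substituent locant set {3,7,8} is lower than {4,5,9} at the first point of difference.
This places ethyl groups at C-7 and C-8; a methyl group at C-3.
The substituents are ordered alphabetically, ignoring any di-/tri- multipliers.
Assembling the pieces gives 7,8-diethyl-3-methylundecane.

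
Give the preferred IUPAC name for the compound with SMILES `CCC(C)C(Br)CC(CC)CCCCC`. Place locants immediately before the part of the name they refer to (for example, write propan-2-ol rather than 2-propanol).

4-bromo-6-ethyl-3-methylundecane

The longest continuous carbon chain has 11 atoms, so the parent hydride is undecane.
Number the chain so that the substituent locant set {3,4,6} is lower than {6,8,9} at the first point of difference.
That gives a bromo group at C-4; an ethyl group at C-6; a methyl group at C-3.
Substituent prefixes are cited in alphabetical order (multiplying prefixes like di-/tri- are ignored for ordering).
Putting it together: 4-bromo-6-ethyl-3-methylundecane.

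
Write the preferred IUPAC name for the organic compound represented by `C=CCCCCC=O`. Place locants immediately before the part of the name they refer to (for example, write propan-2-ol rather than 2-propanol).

hept-6-enal

The longest carbon chain that includes the –CHO group and the multiple bond has 7 carbons, so the parent hydride is heptane.
An aldehyde (terminal –CHO) is the principal characteristic group, giving the suffix -al.
A C=C double bond in the chain gives the infix -ene-.
Number the chain so that the aldehyde carbon is C-1 by definition.
With this numbering: the double bond between C-6 and C-7.
Putting it together: hept-6-enal.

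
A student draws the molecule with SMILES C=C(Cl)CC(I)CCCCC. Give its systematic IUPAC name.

2-chloro-4-iodonon-1-ene

Counting along the main chain through the multiple bond gives 9 carbons: the parent is nonane.
There is one C=C double bond, indicated by the ending -ene.
Number the chain so that numbering from this end puts the double bond at C-1 rather than C-8.
With this numbering: the double bond between C-1 and C-2; a chloro group at C-2; an iodo group at C-4.
Substituent prefixes are cited in alphabetical order (multiplying prefixes like di-/tri- are ignored for ordering).
The name is 2-chloro-4-iodonon-1-ene.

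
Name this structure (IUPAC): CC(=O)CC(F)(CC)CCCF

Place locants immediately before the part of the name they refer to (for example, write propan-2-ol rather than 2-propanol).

Counting along the main chain through the carbonyl gives 7 carbons: the parent is heptane.
The principal characteristic group is a ketone (C=O on an internal carbon), named with the suffix -one.
The numbering direction is chosen so that numbering from this end puts the carbonyl group at C-2 rather than C-6.
With this numbering: the carbonyl at C-2; an ethyl group at C-4; fluoro groups at C-4 and C-7.
The substituents are ordered alphabetically, ignoring any di-/tri- multipliers.
Assembling the pieces gives 4-ethyl-4,7-difluoroheptan-2-one.

4-ethyl-4,7-difluoroheptan-2-one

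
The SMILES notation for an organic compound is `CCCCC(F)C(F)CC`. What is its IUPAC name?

3,4-difluorooctane

The longest carbon chain is 8 atoms: the parent is octane.
Number the chain so that the substituent locant set {3,4} is lower than {5,6} at the first point of difference.
With this numbering: fluoro groups at C-3 and C-4.
Putting it together: 3,4-difluorooctane.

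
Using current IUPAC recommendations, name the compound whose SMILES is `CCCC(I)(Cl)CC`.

3-chloro-3-iodohexane

The longest carbon chain is 6 atoms: the parent is hexane.
The numbering direction is chosen so that the substituent locant set {3,3} is lower than {4,4} at the first point of difference.
This places a chloro group at C-3; an iodo group at C-3.
Substituent prefixes are cited in alphabetical order (multiplying prefixes like di-/tri- are ignored for ordering).
Putting it together: 3-chloro-3-iodohexane.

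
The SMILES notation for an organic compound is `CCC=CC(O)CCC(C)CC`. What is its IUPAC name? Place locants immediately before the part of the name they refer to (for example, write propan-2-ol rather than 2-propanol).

The longest chain bearing the –OH group and the multiple bond is 10 carbons long (decane).
The highest-priority functional group is an alcohol (–OH), so the name ends in -ol.
The chain contains a C=C double bond, so the unsaturation ending is -ene.
The numbering direction is chosen so that numbering from this end puts the hydroxyl group at C-5 rather than C-6.
With this numbering: the hydroxyl at C-5; the double bond between C-3 and C-4; a methyl group at C-8.
The name is 8-methyldec-3-en-5-ol.

8-methyldec-3-en-5-ol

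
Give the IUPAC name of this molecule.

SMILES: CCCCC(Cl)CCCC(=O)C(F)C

The longest carbon chain that includes the carbonyl has 11 carbons, so the parent hydride is undecane.
A ketone (C=O on an internal carbon) is the principal characteristic group, giving the suffix -one.
Choose the numbering such that numbering from this end puts the carbonyl group at C-3 rather than C-9.
That gives the carbonyl at C-3; a chloro group at C-7; a fluoro group at C-2.
The substituents are ordered alphabetically, ignoring any di-/tri- multipliers.
Assembling the pieces gives 7-chloro-2-fluoroundecan-3-one.

7-chloro-2-fluoroundecan-3-one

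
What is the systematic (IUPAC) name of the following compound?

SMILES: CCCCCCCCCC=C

undec-1-ene

The longest carbon chain that includes the multiple bond has 11 carbons, so the parent hydride is undecane.
There is one C=C double bond, indicated by the ending -ene.
Number the chain so that numbering from this end puts the double bond at C-1 rather than C-10.
That gives the double bond between C-1 and C-2.
The name is undec-1-ene.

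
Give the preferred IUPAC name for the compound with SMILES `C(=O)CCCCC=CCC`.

Counting along the main chain through the –CHO group and the multiple bond gives 9 carbons: the parent is nonane.
An aldehyde (terminal –CHO) is the principal characteristic group, giving the suffix -al.
The chain contains a C=C double bond, so the unsaturation ending is -ene.
The numbering direction is chosen so that the aldehyde carbon is C-1 by definition.
This places the double bond between C-6 and C-7.
The name is non-6-enal.

non-6-enal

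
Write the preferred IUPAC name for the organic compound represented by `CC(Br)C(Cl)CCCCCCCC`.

The longest carbon chain is 11 atoms: the parent is undecane.
Choose the numbering such that the substituent locant set {2,3} is lower than {9,10} at the first point of difference.
With this numbering: a bromo group at C-2; a chloro group at C-3.
The substituents are ordered alphabetically, ignoring any di-/tri- multipliers.
The name is 2-bromo-3-chloroundecane.

2-bromo-3-chloroundecane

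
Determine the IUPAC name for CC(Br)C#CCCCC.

2-bromooct-3-yne

The longest carbon chain that includes the multiple bond has 8 carbons, so the parent hydride is octane.
There is one C≡C triple bond, indicated by the ending -yne.
Number the chain so that numbering from this end puts the triple bond at C-3 rather than C-5.
That gives the triple bond between C-3 and C-4; a bromo group at C-2.
The name is 2-bromooct-3-yne.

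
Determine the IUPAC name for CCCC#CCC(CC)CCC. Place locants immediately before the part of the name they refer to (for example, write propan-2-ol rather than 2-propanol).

Counting along the main chain through the multiple bond gives 10 carbons: the parent is decane.
There is one C≡C triple bond, indicated by the ending -yne.
Choose the numbering such that numbering from this end puts the triple bond at C-4 rather than C-6.
That gives the triple bond between C-4 and C-5; an ethyl group at C-7.
The name is 7-ethyldec-4-yne.

7-ethyldec-4-yne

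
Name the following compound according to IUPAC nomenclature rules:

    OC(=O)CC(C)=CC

3-methylpent-3-enoic acid

Counting along the main chain through the –COOH group and the multiple bond gives 5 carbons: the parent is pentane.
The highest-priority functional group is a carboxylic acid (terminal –COOH), so the name ends in -oic acid.
There is one C=C double bond, indicated by the ending -ene.
The numbering direction is chosen so that the carboxylic acid carbon is C-1 by definition.
With this numbering: the double bond between C-3 and C-4; a methyl group at C-3.
Assembling the pieces gives 3-methylpent-3-enoic acid.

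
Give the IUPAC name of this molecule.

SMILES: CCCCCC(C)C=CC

4-methylnon-2-ene

Counting along the main chain through the multiple bond gives 9 carbons: the parent is nonane.
The chain contains a C=C double bond, so the unsaturation ending is -ene.
Choose the numbering such that numbering from this end puts the double bond at C-2 rather than C-7.
That gives the double bond between C-2 and C-3; a methyl group at C-4.
Assembling the pieces gives 4-methylnon-2-ene.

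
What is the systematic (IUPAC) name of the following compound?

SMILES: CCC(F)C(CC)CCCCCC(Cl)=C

2-chloro-8-ethyl-9-fluoroundec-1-ene

The longest chain bearing the multiple bond is 11 carbons long (undecane).
There is one C=C double bond, indicated by the ending -ene.
Number the chain so that numbering from this end puts the double bond at C-1 rather than C-10.
With this numbering: the double bond between C-1 and C-2; a chloro group at C-2; an ethyl group at C-8; a fluoro group at C-9.
Prefixes are listed alphabetically: chloro, ethyl, fluoro.
Assembling the pieces gives 2-chloro-8-ethyl-9-fluoroundec-1-ene.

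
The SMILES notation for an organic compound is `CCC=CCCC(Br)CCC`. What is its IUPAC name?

7-bromodec-3-ene

Counting along the main chain through the multiple bond gives 10 carbons: the parent is decane.
There is one C=C double bond, indicated by the ending -ene.
Choose the numbering such that numbering from this end puts the double bond at C-3 rather than C-7.
This places the double bond between C-3 and C-4; a bromo group at C-7.
The name is 7-bromodec-3-ene.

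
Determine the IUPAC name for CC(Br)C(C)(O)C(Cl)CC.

The longest carbon chain that includes the –OH group has 6 carbons, so the parent hydride is hexane.
The principal characteristic group is an alcohol (–OH), named with the suffix -ol.
Choose the numbering such that numbering from this end puts the hydroxyl group at C-3 rather than C-4.
That gives the hydroxyl at C-3; a bromo group at C-2; a chloro group at C-4; a methyl group at C-3.
Prefixes are listed alphabetically: bromo, chloro, methyl.
Putting it together: 2-bromo-4-chloro-3-methylhexan-3-ol.

2-bromo-4-chloro-3-methylhexan-3-ol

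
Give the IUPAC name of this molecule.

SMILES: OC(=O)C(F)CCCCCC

Counting along the main chain through the –COOH group gives 8 carbons: the parent is octane.
A carboxylic acid (terminal –COOH) is the principal characteristic group, giving the suffix -oic acid.
Number the chain so that the carboxylic acid carbon is C-1 by definition.
With this numbering: a fluoro group at C-2.
Assembling the pieces gives 2-fluorooctanoic acid.

2-fluorooctanoic acid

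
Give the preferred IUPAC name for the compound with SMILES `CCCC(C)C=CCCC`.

6-methylnon-4-ene

The longest carbon chain that includes the multiple bond has 9 carbons, so the parent hydride is nonane.
The chain contains a C=C double bond, so the unsaturation ending is -ene.
The numbering direction is chosen so that numbering from this end puts the double bond at C-4 rather than C-5.
With this numbering: the double bond between C-4 and C-5; a methyl group at C-6.
Assembling the pieces gives 6-methylnon-4-ene.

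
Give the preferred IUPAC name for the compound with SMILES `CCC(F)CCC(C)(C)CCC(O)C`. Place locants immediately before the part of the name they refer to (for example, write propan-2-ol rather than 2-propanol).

8-fluoro-5,5-dimethyldecan-2-ol

The longest chain bearing the –OH group is 10 carbons long (decane).
The principal characteristic group is an alcohol (–OH), named with the suffix -ol.
The numbering direction is chosen so that numbering from this end puts the hydroxyl group at C-2 rather than C-9.
This places the hydroxyl at C-2; a fluoro group at C-8; two methyl groups at C-5.
Substituent prefixes are cited in alphabetical order (multiplying prefixes like di-/tri- are ignored for ordering).
The name is 8-fluoro-5,5-dimethyldecan-2-ol.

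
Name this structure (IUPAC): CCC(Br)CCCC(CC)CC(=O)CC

9-bromo-5-ethylundecan-3-one

The longest carbon chain that includes the carbonyl has 11 carbons, so the parent hydride is undecane.
The principal characteristic group is a ketone (C=O on an internal carbon), named with the suffix -one.
The numbering direction is chosen so that numbering from this end puts the carbonyl group at C-3 rather than C-9.
With this numbering: the carbonyl at C-3; a bromo group at C-9; an ethyl group at C-5.
Substituent prefixes are cited in alphabetical order (multiplying prefixes like di-/tri- are ignored for ordering).
The name is 9-bromo-5-ethylundecan-3-one.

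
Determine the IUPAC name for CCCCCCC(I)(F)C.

2-fluoro-2-iodooctane

The longest continuous carbon chain has 8 atoms, so the parent hydride is octane.
Choose the numbering such that the substituent locant set {2,2} is lower than {7,7} at the first point of difference.
With this numbering: a fluoro group at C-2; an iodo group at C-2.
The substituents are ordered alphabetically, ignoring any di-/tri- multipliers.
Putting it together: 2-fluoro-2-iodooctane.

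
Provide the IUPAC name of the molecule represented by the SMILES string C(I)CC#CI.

The longest chain bearing the multiple bond is 4 carbons long (butane).
A C≡C triple bond in the chain gives the infix -yne-.
Number the chain so that numbering from this end puts the triple bond at C-1 rather than C-3.
That gives the triple bond between C-1 and C-2; iodo groups at C-1 and C-4.
Assembling the pieces gives 1,4-diiodobut-1-yne.

1,4-diiodobut-1-yne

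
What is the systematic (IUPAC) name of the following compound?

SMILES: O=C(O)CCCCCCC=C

The longest carbon chain that includes the –COOH group and the multiple bond has 9 carbons, so the parent hydride is nonane.
The highest-priority functional group is a carboxylic acid (terminal –COOH), so the name ends in -oic acid.
There is one C=C double bond, indicated by the ending -ene.
Choose the numbering such that the carboxylic acid carbon is C-1 by definition.
With this numbering: the double bond between C-8 and C-9.
Putting it together: non-8-enoic acid.

non-8-enoic acid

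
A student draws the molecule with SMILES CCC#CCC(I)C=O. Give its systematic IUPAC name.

Counting along the main chain through the –CHO group and the multiple bond gives 7 carbons: the parent is heptane.
The principal characteristic group is an aldehyde (terminal –CHO), named with the suffix -al.
There is one C≡C triple bond, indicated by the ending -yne.
Choose the numbering such that the aldehyde carbon is C-1 by definition.
With this numbering: the triple bond between C-4 and C-5; an iodo group at C-2.
Putting it together: 2-iodohept-4-ynal.

2-iodohept-4-ynal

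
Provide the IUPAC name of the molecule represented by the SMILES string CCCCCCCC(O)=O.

Counting along the main chain through the –COOH group gives 8 carbons: the parent is octane.
The highest-priority functional group is a carboxylic acid (terminal –COOH), so the name ends in -oic acid.
The numbering direction is chosen so that the carboxylic acid carbon is C-1 by definition.
The name is octanoic acid.

octanoic acid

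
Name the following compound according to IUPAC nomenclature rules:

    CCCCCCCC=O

octanal

Counting along the main chain through the –CHO group gives 8 carbons: the parent is octane.
The principal characteristic group is an aldehyde (terminal –CHO), named with the suffix -al.
Number the chain so that the aldehyde carbon is C-1 by definition.
Assembling the pieces gives octanal.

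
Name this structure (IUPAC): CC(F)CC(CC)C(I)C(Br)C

The longest carbon chain is 7 atoms: the parent is heptane.
Choose the numbering such that the substituent locant set {2,3,4,6} is lower than {2,4,5,6} at the first point of difference.
This places a bromo group at C-2; an ethyl group at C-4; a fluoro group at C-6; an iodo group at C-3.
Substituent prefixes are cited in alphabetical order (multiplying prefixes like di-/tri- are ignored for ordering).
Putting it together: 2-bromo-4-ethyl-6-fluoro-3-iodoheptane.

2-bromo-4-ethyl-6-fluoro-3-iodoheptane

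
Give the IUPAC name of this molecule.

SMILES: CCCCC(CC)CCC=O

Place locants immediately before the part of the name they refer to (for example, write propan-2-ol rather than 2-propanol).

4-ethyloctanal

The longest carbon chain that includes the –CHO group has 8 carbons, so the parent hydride is octane.
An aldehyde (terminal –CHO) is the principal characteristic group, giving the suffix -al.
The numbering direction is chosen so that the aldehyde carbon is C-1 by definition.
This places an ethyl group at C-4.
Assembling the pieces gives 4-ethyloctanal.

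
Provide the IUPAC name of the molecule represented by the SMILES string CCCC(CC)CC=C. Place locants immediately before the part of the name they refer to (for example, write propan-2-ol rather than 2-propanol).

4-ethylhept-1-ene

The longest carbon chain that includes the multiple bond has 7 carbons, so the parent hydride is heptane.
There is one C=C double bond, indicated by the ending -ene.
Choose the numbering such that numbering from this end puts the double bond at C-1 rather than C-6.
That gives the double bond between C-1 and C-2; an ethyl group at C-4.
The name is 4-ethylhept-1-ene.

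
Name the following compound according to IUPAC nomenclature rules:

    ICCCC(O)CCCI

1,7-diiodoheptan-4-ol

The longest chain bearing the –OH group is 7 carbons long (heptane).
The principal characteristic group is an alcohol (–OH), named with the suffix -ol.
The molecule is symmetric, so either numbering direction gives the same locants.
With this numbering: the hydroxyl at C-4; iodo groups at C-1 and C-7.
Putting it together: 1,7-diiodoheptan-4-ol.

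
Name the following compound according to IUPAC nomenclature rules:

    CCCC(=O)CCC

heptan-4-one

The longest carbon chain that includes the carbonyl has 7 carbons, so the parent hydride is heptane.
The highest-priority functional group is a ketone (C=O on an internal carbon), so the name ends in -one.
Numbering from either end gives identical locants here.
That gives the carbonyl at C-4.
Assembling the pieces gives heptan-4-one.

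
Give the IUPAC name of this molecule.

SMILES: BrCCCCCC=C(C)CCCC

The longest chain bearing the multiple bond is 11 carbons long (undecane).
A C=C double bond in the chain gives the infix -ene-.
Choose the numbering such that numbering from this end puts the double bond at C-5 rather than C-6.
With this numbering: the double bond between C-5 and C-6; a bromo group at C-11; a methyl group at C-5.
Prefixes are listed alphabetically: bromo, methyl.
The name is 11-bromo-5-methylundec-5-ene.

11-bromo-5-methylundec-5-ene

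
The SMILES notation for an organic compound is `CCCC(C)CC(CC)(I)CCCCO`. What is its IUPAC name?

The longest chain bearing the –OH group is 10 carbons long (decane).
The principal characteristic group is an alcohol (–OH), named with the suffix -ol.
The numbering direction is chosen so that numbering from this end puts the hydroxyl group at C-1 rather than C-10.
That gives the hydroxyl at C-1; an ethyl group at C-5; an iodo group at C-5; a methyl group at C-7.
Prefixes are listed alphabetically: ethyl, iodo, methyl.
Putting it together: 5-ethyl-5-iodo-7-methyldecan-1-ol.

5-ethyl-5-iodo-7-methyldecan-1-ol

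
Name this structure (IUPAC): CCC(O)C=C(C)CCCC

5-methylnon-4-en-3-ol

The longest carbon chain that includes the –OH group and the multiple bond has 9 carbons, so the parent hydride is nonane.
The highest-priority functional group is an alcohol (–OH), so the name ends in -ol.
There is one C=C double bond, indicated by the ending -ene.
Choose the numbering such that numbering from this end puts the hydroxyl group at C-3 rather than C-7.
This places the hydroxyl at C-3; the double bond between C-4 and C-5; a methyl group at C-5.
The name is 5-methylnon-4-en-3-ol.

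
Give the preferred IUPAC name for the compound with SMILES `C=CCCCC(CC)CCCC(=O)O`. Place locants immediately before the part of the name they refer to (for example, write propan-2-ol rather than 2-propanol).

The longest chain bearing the –COOH group and the multiple bond is 10 carbons long (decane).
The principal characteristic group is a carboxylic acid (terminal –COOH), named with the suffix -oic acid.
There is one C=C double bond, indicated by the ending -ene.
Number the chain so that the carboxylic acid carbon is C-1 by definition.
That gives the double bond between C-9 and C-10; an ethyl group at C-5.
Assembling the pieces gives 5-ethyldec-9-enoic acid.

5-ethyldec-9-enoic acid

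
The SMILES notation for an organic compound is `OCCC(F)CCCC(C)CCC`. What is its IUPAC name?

The longest chain bearing the –OH group is 10 carbons long (decane).
The principal characteristic group is an alcohol (–OH), named with the suffix -ol.
The numbering direction is chosen so that numbering from this end puts the hydroxyl group at C-1 rather than C-10.
This places the hydroxyl at C-1; a fluoro group at C-3; a methyl group at C-7.
Substituent prefixes are cited in alphabetical order (multiplying prefixes like di-/tri- are ignored for ordering).
Putting it together: 3-fluoro-7-methyldecan-1-ol.

3-fluoro-7-methyldecan-1-ol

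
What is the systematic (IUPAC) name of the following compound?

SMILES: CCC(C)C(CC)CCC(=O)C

5-ethyl-6-methyloctan-2-one

The longest carbon chain that includes the carbonyl has 8 carbons, so the parent hydride is octane.
A ketone (C=O on an internal carbon) is the principal characteristic group, giving the suffix -one.
The numbering direction is chosen so that numbering from this end puts the carbonyl group at C-2 rather than C-7.
This places the carbonyl at C-2; an ethyl group at C-5; a methyl group at C-6.
The substituents are ordered alphabetically, ignoring any di-/tri- multipliers.
Putting it together: 5-ethyl-6-methyloctan-2-one.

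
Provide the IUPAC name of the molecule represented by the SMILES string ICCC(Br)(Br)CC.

3,3-dibromo-1-iodopentane

The longest continuous carbon chain has 5 atoms, so the parent hydride is pentane.
The numbering direction is chosen so that the substituent locant set {1,3,3} is lower than {3,3,5} at the first point of difference.
This places two bromo groups at C-3; an iodo group at C-1.
Prefixes are listed alphabetically: bromo, iodo.
Assembling the pieces gives 3,3-dibromo-1-iodopentane.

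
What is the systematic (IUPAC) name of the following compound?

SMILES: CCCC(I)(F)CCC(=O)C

5-fluoro-5-iodooctan-2-one

Counting along the main chain through the carbonyl gives 8 carbons: the parent is octane.
The highest-priority functional group is a ketone (C=O on an internal carbon), so the name ends in -one.
Number the chain so that numbering from this end puts the carbonyl group at C-2 rather than C-7.
That gives the carbonyl at C-2; a fluoro group at C-5; an iodo group at C-5.
Substituent prefixes are cited in alphabetical order (multiplying prefixes like di-/tri- are ignored for ordering).
The name is 5-fluoro-5-iodooctan-2-one.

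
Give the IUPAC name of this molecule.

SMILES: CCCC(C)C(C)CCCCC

4,5-dimethyldecane

The longest carbon chain is 10 atoms: the parent is decane.
Choose the numbering such that the substituent locant set {4,5} is lower than {6,7} at the first point of difference.
This places methyl groups at C-4 and C-5.
The name is 4,5-dimethyldecane.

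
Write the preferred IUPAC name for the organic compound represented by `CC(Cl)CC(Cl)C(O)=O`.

The longest chain bearing the –COOH group is 5 carbons long (pentane).
A carboxylic acid (terminal –COOH) is the principal characteristic group, giving the suffix -oic acid.
Choose the numbering such that the carboxylic acid carbon is C-1 by definition.
With this numbering: chloro groups at C-2 and C-4.
Putting it together: 2,4-dichloropentanoic acid.

2,4-dichloropentanoic acid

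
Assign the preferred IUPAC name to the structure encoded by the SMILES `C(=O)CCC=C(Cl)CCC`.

The longest carbon chain that includes the –CHO group and the multiple bond has 8 carbons, so the parent hydride is octane.
The highest-priority functional group is an aldehyde (terminal –CHO), so the name ends in -al.
A C=C double bond in the chain gives the infix -ene-.
Choose the numbering such that the aldehyde carbon is C-1 by definition.
With this numbering: the double bond between C-4 and C-5; a chloro group at C-5.
Assembling the pieces gives 5-chlorooct-4-enal.

5-chlorooct-4-enal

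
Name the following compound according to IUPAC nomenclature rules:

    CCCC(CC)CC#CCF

5-ethyl-1-fluorooct-2-yne

The longest chain bearing the multiple bond is 8 carbons long (octane).
There is one C≡C triple bond, indicated by the ending -yne.
Choose the numbering such that numbering from this end puts the triple bond at C-2 rather than C-6.
That gives the triple bond between C-2 and C-3; an ethyl group at C-5; a fluoro group at C-1.
The substituents are ordered alphabetically, ignoring any di-/tri- multipliers.
The name is 5-ethyl-1-fluorooct-2-yne.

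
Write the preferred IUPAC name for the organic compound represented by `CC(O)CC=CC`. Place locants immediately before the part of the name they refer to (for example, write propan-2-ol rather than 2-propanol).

The longest chain bearing the –OH group and the multiple bond is 6 carbons long (hexane).
An alcohol (–OH) is the principal characteristic group, giving the suffix -ol.
There is one C=C double bond, indicated by the ending -ene.
Choose the numbering such that numbering from this end puts the hydroxyl group at C-2 rather than C-5.
That gives the hydroxyl at C-2; the double bond between C-4 and C-5.
Putting it together: hex-4-en-2-ol.

hex-4-en-2-ol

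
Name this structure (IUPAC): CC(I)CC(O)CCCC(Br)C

Counting along the main chain through the –OH group gives 9 carbons: the parent is nonane.
The principal characteristic group is an alcohol (–OH), named with the suffix -ol.
The numbering direction is chosen so that numbering from this end puts the hydroxyl group at C-4 rather than C-6.
With this numbering: the hydroxyl at C-4; a bromo group at C-8; an iodo group at C-2.
Prefixes are listed alphabetically: bromo, iodo.
Putting it together: 8-bromo-2-iodononan-4-ol.

8-bromo-2-iodononan-4-ol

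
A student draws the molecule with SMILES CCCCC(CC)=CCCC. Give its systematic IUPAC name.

The longest chain bearing the multiple bond is 9 carbons long (nonane).
There is one C=C double bond, indicated by the ending -ene.
Number the chain so that numbering from this end puts the double bond at C-4 rather than C-5.
With this numbering: the double bond between C-4 and C-5; an ethyl group at C-5.
Putting it together: 5-ethylnon-4-ene.

5-ethylnon-4-ene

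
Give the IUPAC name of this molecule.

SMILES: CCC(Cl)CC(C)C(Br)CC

3-bromo-6-chloro-4-methyloctane

The longest continuous carbon chain has 8 atoms, so the parent hydride is octane.
The numbering direction is chosen so that the substituent locant set {3,4,6} is lower than {3,5,6} at the first point of difference.
With this numbering: a bromo group at C-3; a chloro group at C-6; a methyl group at C-4.
Substituent prefixes are cited in alphabetical order (multiplying prefixes like di-/tri- are ignored for ordering).
Assembling the pieces gives 3-bromo-6-chloro-4-methyloctane.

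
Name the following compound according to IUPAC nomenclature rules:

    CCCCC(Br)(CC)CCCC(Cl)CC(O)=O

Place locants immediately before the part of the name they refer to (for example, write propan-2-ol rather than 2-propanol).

The longest chain bearing the –COOH group is 11 carbons long (undecane).
The principal characteristic group is a carboxylic acid (terminal –COOH), named with the suffix -oic acid.
Number the chain so that the carboxylic acid carbon is C-1 by definition.
With this numbering: a bromo group at C-7; a chloro group at C-3; an ethyl group at C-7.
Prefixes are listed alphabetically: bromo, chloro, ethyl.
The name is 7-bromo-3-chloro-7-ethylundecanoic acid.

7-bromo-3-chloro-7-ethylundecanoic acid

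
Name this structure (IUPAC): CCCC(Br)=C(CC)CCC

4-bromo-5-ethyloct-4-ene

Counting along the main chain through the multiple bond gives 8 carbons: the parent is octane.
There is one C=C double bond, indicated by the ending -ene.
Choose the numbering such that the locant sets are identical either way, so the alphabetically earlier bromo substituent takes the lower locant (4 rather than 5).
With this numbering: the double bond between C-4 and C-5; a bromo group at C-4; an ethyl group at C-5.
Prefixes are listed alphabetically: bromo, ethyl.
The name is 4-bromo-5-ethyloct-4-ene.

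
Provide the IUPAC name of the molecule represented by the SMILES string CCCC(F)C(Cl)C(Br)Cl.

1-bromo-1,2-dichloro-3-fluorohexane

The longest carbon chain is 6 atoms: the parent is hexane.
Number the chain so that the substituent locant set {1,1,2,3} is lower than {4,5,6,6} at the first point of difference.
That gives a bromo group at C-1; chloro groups at C-1 and C-2; a fluoro group at C-3.
Prefixes are listed alphabetically: bromo, chloro, fluoro.
Putting it together: 1-bromo-1,2-dichloro-3-fluorohexane.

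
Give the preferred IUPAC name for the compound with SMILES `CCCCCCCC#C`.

The longest carbon chain that includes the multiple bond has 9 carbons, so the parent hydride is nonane.
The chain contains a C≡C triple bond, so the unsaturation ending is -yne.
Number the chain so that numbering from this end puts the triple bond at C-1 rather than C-8.
That gives the triple bond between C-1 and C-2.
Assembling the pieces gives non-1-yne.

non-1-yne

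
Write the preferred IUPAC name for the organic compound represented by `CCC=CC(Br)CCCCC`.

5-bromodec-3-ene

The longest carbon chain that includes the multiple bond has 10 carbons, so the parent hydride is decane.
A C=C double bond in the chain gives the infix -ene-.
Number the chain so that numbering from this end puts the double bond at C-3 rather than C-7.
With this numbering: the double bond between C-3 and C-4; a bromo group at C-5.
The name is 5-bromodec-3-ene.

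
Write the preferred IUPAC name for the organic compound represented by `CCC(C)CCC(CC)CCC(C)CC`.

6-ethyl-3,9-dimethylundecane

The longest continuous carbon chain has 11 atoms, so the parent hydride is undecane.
Both numbering directions give the same locant set; either may be used.
This places an ethyl group at C-6; methyl groups at C-3 and C-9.
Substituent prefixes are cited in alphabetical order (multiplying prefixes like di-/tri- are ignored for ordering).
Assembling the pieces gives 6-ethyl-3,9-dimethylundecane.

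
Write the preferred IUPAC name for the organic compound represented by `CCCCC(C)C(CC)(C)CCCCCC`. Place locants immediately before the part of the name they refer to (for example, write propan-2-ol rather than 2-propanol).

6-ethyl-5,6-dimethyldodecane

The parent chain contains 12 carbons (dodecane).
The numbering direction is chosen so that the substituent locant set {5,6,6} is lower than {7,7,8} at the first point of difference.
With this numbering: an ethyl group at C-6; methyl groups at C-5 and C-6.
Substituent prefixes are cited in alphabetical order (multiplying prefixes like di-/tri- are ignored for ordering).
Putting it together: 6-ethyl-5,6-dimethyldodecane.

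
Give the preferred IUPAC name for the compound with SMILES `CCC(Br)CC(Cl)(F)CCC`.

3-bromo-5-chloro-5-fluorooctane

The longest carbon chain is 8 atoms: the parent is octane.
Number the chain so that the substituent locant set {3,5,5} is lower than {4,4,6} at the first point of difference.
With this numbering: a bromo group at C-3; a chloro group at C-5; a fluoro group at C-5.
The substituents are ordered alphabetically, ignoring any di-/tri- multipliers.
Assembling the pieces gives 3-bromo-5-chloro-5-fluorooctane.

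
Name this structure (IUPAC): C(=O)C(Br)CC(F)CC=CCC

2-bromo-4-fluoronon-6-enal

Counting along the main chain through the –CHO group and the multiple bond gives 9 carbons: the parent is nonane.
The highest-priority functional group is an aldehyde (terminal –CHO), so the name ends in -al.
The chain contains a C=C double bond, so the unsaturation ending is -ene.
Number the chain so that the aldehyde carbon is C-1 by definition.
That gives the double bond between C-6 and C-7; a bromo group at C-2; a fluoro group at C-4.
The substituents are ordered alphabetically, ignoring any di-/tri- multipliers.
Assembling the pieces gives 2-bromo-4-fluoronon-6-enal.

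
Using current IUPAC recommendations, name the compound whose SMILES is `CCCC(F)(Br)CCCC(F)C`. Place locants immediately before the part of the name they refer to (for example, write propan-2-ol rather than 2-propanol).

6-bromo-2,6-difluorononane

The longest carbon chain is 9 atoms: the parent is nonane.
Number the chain so that the substituent locant set {2,6,6} is lower than {4,4,8} at the first point of difference.
With this numbering: a bromo group at C-6; fluoro groups at C-2 and C-6.
Substituent prefixes are cited in alphabetical order (multiplying prefixes like di-/tri- are ignored for ordering).
Putting it together: 6-bromo-2,6-difluorononane.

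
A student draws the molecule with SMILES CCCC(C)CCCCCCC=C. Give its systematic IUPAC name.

9-methyldodec-1-ene

The longest carbon chain that includes the multiple bond has 12 carbons, so the parent hydride is dodecane.
There is one C=C double bond, indicated by the ending -ene.
Number the chain so that numbering from this end puts the double bond at C-1 rather than C-11.
This places the double bond between C-1 and C-2; a methyl group at C-9.
Assembling the pieces gives 9-methyldodec-1-ene.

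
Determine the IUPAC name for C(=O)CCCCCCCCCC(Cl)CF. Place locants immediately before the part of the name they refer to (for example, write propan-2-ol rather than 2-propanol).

Counting along the main chain through the –CHO group gives 12 carbons: the parent is dodecane.
The principal characteristic group is an aldehyde (terminal –CHO), named with the suffix -al.
The numbering direction is chosen so that the aldehyde carbon is C-1 by definition.
This places a chloro group at C-11; a fluoro group at C-12.
The substituents are ordered alphabetically, ignoring any di-/tri- multipliers.
Assembling the pieces gives 11-chloro-12-fluorododecanal.

11-chloro-12-fluorododecanal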